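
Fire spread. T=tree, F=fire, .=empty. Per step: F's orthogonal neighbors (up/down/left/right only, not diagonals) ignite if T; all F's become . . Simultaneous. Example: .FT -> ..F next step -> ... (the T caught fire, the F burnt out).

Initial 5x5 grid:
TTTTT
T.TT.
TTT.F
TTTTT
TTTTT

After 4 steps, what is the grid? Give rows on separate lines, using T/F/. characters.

Step 1: 1 trees catch fire, 1 burn out
  TTTTT
  T.TT.
  TTT..
  TTTTF
  TTTTT
Step 2: 2 trees catch fire, 1 burn out
  TTTTT
  T.TT.
  TTT..
  TTTF.
  TTTTF
Step 3: 2 trees catch fire, 2 burn out
  TTTTT
  T.TT.
  TTT..
  TTF..
  TTTF.
Step 4: 3 trees catch fire, 2 burn out
  TTTTT
  T.TT.
  TTF..
  TF...
  TTF..

TTTTT
T.TT.
TTF..
TF...
TTF..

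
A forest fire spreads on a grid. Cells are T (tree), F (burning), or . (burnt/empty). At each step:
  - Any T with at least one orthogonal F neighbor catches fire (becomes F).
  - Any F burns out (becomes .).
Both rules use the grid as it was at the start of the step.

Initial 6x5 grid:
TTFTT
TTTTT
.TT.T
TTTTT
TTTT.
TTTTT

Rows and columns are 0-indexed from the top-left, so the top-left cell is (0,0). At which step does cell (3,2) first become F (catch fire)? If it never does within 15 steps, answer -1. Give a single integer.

Step 1: cell (3,2)='T' (+3 fires, +1 burnt)
Step 2: cell (3,2)='T' (+5 fires, +3 burnt)
Step 3: cell (3,2)='F' (+4 fires, +5 burnt)
  -> target ignites at step 3
Step 4: cell (3,2)='.' (+4 fires, +4 burnt)
Step 5: cell (3,2)='.' (+5 fires, +4 burnt)
Step 6: cell (3,2)='.' (+3 fires, +5 burnt)
Step 7: cell (3,2)='.' (+2 fires, +3 burnt)
Step 8: cell (3,2)='.' (+0 fires, +2 burnt)
  fire out at step 8

3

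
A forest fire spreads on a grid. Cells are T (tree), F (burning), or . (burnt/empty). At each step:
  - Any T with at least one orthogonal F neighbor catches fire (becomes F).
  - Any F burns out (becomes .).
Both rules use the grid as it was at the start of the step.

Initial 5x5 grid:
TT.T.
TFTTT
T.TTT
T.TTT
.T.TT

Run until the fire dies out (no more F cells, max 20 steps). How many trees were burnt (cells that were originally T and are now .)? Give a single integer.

Step 1: +3 fires, +1 burnt (F count now 3)
Step 2: +4 fires, +3 burnt (F count now 4)
Step 3: +5 fires, +4 burnt (F count now 5)
Step 4: +2 fires, +5 burnt (F count now 2)
Step 5: +2 fires, +2 burnt (F count now 2)
Step 6: +1 fires, +2 burnt (F count now 1)
Step 7: +0 fires, +1 burnt (F count now 0)
Fire out after step 7
Initially T: 18, now '.': 24
Total burnt (originally-T cells now '.'): 17

Answer: 17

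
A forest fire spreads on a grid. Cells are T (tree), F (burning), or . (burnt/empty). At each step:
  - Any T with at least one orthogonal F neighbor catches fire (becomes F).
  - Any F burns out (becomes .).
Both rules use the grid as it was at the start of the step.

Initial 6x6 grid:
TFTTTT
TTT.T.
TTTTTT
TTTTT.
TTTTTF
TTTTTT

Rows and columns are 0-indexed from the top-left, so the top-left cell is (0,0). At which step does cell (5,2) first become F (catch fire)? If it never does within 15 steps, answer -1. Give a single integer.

Step 1: cell (5,2)='T' (+5 fires, +2 burnt)
Step 2: cell (5,2)='T' (+7 fires, +5 burnt)
Step 3: cell (5,2)='T' (+8 fires, +7 burnt)
Step 4: cell (5,2)='F' (+8 fires, +8 burnt)
  -> target ignites at step 4
Step 5: cell (5,2)='.' (+2 fires, +8 burnt)
Step 6: cell (5,2)='.' (+1 fires, +2 burnt)
Step 7: cell (5,2)='.' (+0 fires, +1 burnt)
  fire out at step 7

4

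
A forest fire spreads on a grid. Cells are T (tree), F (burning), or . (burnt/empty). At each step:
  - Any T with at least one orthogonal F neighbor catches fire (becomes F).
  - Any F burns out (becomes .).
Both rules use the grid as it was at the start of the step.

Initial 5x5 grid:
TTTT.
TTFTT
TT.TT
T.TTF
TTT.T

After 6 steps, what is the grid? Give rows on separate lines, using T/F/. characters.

Step 1: 6 trees catch fire, 2 burn out
  TTFT.
  TF.FT
  TT.TF
  T.TF.
  TTT.F
Step 2: 7 trees catch fire, 6 burn out
  TF.F.
  F...F
  TF.F.
  T.F..
  TTT..
Step 3: 3 trees catch fire, 7 burn out
  F....
  .....
  F....
  T....
  TTF..
Step 4: 2 trees catch fire, 3 burn out
  .....
  .....
  .....
  F....
  TF...
Step 5: 1 trees catch fire, 2 burn out
  .....
  .....
  .....
  .....
  F....
Step 6: 0 trees catch fire, 1 burn out
  .....
  .....
  .....
  .....
  .....

.....
.....
.....
.....
.....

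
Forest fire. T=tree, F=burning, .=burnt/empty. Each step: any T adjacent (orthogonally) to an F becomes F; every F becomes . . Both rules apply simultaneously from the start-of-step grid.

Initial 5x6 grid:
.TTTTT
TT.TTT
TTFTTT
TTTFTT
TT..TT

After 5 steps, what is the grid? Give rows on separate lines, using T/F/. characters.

Step 1: 4 trees catch fire, 2 burn out
  .TTTTT
  TT.TTT
  TF.FTT
  TTF.FT
  TT..TT
Step 2: 7 trees catch fire, 4 burn out
  .TTTTT
  TF.FTT
  F...FT
  TF...F
  TT..FT
Step 3: 8 trees catch fire, 7 burn out
  .FTFTT
  F...FT
  .....F
  F.....
  TF...F
Step 4: 4 trees catch fire, 8 burn out
  ..F.FT
  .....F
  ......
  ......
  F.....
Step 5: 1 trees catch fire, 4 burn out
  .....F
  ......
  ......
  ......
  ......

.....F
......
......
......
......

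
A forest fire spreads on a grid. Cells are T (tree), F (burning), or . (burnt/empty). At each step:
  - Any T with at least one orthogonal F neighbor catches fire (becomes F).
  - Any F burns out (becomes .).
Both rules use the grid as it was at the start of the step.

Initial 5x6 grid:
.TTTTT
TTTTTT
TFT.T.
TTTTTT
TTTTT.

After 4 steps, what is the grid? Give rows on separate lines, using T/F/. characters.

Step 1: 4 trees catch fire, 1 burn out
  .TTTTT
  TFTTTT
  F.F.T.
  TFTTTT
  TTTTT.
Step 2: 6 trees catch fire, 4 burn out
  .FTTTT
  F.FTTT
  ....T.
  F.FTTT
  TFTTT.
Step 3: 5 trees catch fire, 6 burn out
  ..FTTT
  ...FTT
  ....T.
  ...FTT
  F.FTT.
Step 4: 4 trees catch fire, 5 burn out
  ...FTT
  ....FT
  ....T.
  ....FT
  ...FT.

...FTT
....FT
....T.
....FT
...FT.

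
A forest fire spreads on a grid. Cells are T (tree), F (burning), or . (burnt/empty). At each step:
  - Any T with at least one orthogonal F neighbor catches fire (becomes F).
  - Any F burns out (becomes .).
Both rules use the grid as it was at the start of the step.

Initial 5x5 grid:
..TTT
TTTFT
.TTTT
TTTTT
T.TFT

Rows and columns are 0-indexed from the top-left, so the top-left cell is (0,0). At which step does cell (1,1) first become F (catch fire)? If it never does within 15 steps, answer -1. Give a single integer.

Step 1: cell (1,1)='T' (+7 fires, +2 burnt)
Step 2: cell (1,1)='F' (+7 fires, +7 burnt)
  -> target ignites at step 2
Step 3: cell (1,1)='.' (+3 fires, +7 burnt)
Step 4: cell (1,1)='.' (+1 fires, +3 burnt)
Step 5: cell (1,1)='.' (+1 fires, +1 burnt)
Step 6: cell (1,1)='.' (+0 fires, +1 burnt)
  fire out at step 6

2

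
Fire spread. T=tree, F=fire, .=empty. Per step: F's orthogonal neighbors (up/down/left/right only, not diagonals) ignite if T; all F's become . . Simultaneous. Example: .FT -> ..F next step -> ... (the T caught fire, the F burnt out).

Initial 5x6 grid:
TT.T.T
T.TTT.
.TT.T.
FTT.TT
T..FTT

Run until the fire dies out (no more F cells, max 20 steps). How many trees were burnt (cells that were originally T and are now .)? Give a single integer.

Answer: 14

Derivation:
Step 1: +3 fires, +2 burnt (F count now 3)
Step 2: +4 fires, +3 burnt (F count now 4)
Step 3: +3 fires, +4 burnt (F count now 3)
Step 4: +2 fires, +3 burnt (F count now 2)
Step 5: +1 fires, +2 burnt (F count now 1)
Step 6: +1 fires, +1 burnt (F count now 1)
Step 7: +0 fires, +1 burnt (F count now 0)
Fire out after step 7
Initially T: 18, now '.': 26
Total burnt (originally-T cells now '.'): 14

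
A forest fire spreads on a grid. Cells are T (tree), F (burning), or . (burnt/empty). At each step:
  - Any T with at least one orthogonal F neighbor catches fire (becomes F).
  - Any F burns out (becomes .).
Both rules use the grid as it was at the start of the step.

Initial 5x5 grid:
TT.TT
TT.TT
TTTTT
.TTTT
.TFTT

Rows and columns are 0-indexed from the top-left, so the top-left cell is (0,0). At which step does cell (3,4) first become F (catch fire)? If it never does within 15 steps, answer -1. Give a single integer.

Step 1: cell (3,4)='T' (+3 fires, +1 burnt)
Step 2: cell (3,4)='T' (+4 fires, +3 burnt)
Step 3: cell (3,4)='F' (+3 fires, +4 burnt)
  -> target ignites at step 3
Step 4: cell (3,4)='.' (+4 fires, +3 burnt)
Step 5: cell (3,4)='.' (+4 fires, +4 burnt)
Step 6: cell (3,4)='.' (+2 fires, +4 burnt)
Step 7: cell (3,4)='.' (+0 fires, +2 burnt)
  fire out at step 7

3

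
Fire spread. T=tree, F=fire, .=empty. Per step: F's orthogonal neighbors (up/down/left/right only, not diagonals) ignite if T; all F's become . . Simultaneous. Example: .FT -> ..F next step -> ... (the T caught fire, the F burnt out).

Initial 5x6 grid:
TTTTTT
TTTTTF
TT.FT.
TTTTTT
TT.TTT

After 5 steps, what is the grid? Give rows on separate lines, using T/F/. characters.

Step 1: 5 trees catch fire, 2 burn out
  TTTTTF
  TTTFF.
  TT..F.
  TTTFTT
  TT.TTT
Step 2: 6 trees catch fire, 5 burn out
  TTTFF.
  TTF...
  TT....
  TTF.FT
  TT.FTT
Step 3: 5 trees catch fire, 6 burn out
  TTF...
  TF....
  TT....
  TF...F
  TT..FT
Step 4: 6 trees catch fire, 5 burn out
  TF....
  F.....
  TF....
  F.....
  TF...F
Step 5: 3 trees catch fire, 6 burn out
  F.....
  ......
  F.....
  ......
  F.....

F.....
......
F.....
......
F.....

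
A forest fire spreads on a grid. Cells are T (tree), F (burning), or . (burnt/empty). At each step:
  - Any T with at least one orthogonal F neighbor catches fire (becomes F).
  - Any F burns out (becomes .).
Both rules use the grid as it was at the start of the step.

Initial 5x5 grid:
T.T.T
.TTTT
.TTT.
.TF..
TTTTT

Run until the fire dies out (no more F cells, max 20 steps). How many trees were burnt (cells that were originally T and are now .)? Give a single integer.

Step 1: +3 fires, +1 burnt (F count now 3)
Step 2: +5 fires, +3 burnt (F count now 5)
Step 3: +5 fires, +5 burnt (F count now 5)
Step 4: +1 fires, +5 burnt (F count now 1)
Step 5: +1 fires, +1 burnt (F count now 1)
Step 6: +0 fires, +1 burnt (F count now 0)
Fire out after step 6
Initially T: 16, now '.': 24
Total burnt (originally-T cells now '.'): 15

Answer: 15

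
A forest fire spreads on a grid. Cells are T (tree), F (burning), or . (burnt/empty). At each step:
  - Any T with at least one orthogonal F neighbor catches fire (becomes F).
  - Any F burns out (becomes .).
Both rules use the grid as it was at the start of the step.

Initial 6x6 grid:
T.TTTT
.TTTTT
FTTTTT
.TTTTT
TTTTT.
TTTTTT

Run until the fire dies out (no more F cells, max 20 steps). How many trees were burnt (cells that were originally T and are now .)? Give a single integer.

Answer: 30

Derivation:
Step 1: +1 fires, +1 burnt (F count now 1)
Step 2: +3 fires, +1 burnt (F count now 3)
Step 3: +4 fires, +3 burnt (F count now 4)
Step 4: +7 fires, +4 burnt (F count now 7)
Step 5: +7 fires, +7 burnt (F count now 7)
Step 6: +5 fires, +7 burnt (F count now 5)
Step 7: +2 fires, +5 burnt (F count now 2)
Step 8: +1 fires, +2 burnt (F count now 1)
Step 9: +0 fires, +1 burnt (F count now 0)
Fire out after step 9
Initially T: 31, now '.': 35
Total burnt (originally-T cells now '.'): 30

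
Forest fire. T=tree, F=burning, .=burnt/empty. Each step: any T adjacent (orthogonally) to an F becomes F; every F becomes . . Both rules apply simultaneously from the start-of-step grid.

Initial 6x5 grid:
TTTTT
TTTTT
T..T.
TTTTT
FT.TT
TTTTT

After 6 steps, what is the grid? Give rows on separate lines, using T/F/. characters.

Step 1: 3 trees catch fire, 1 burn out
  TTTTT
  TTTTT
  T..T.
  FTTTT
  .F.TT
  FTTTT
Step 2: 3 trees catch fire, 3 burn out
  TTTTT
  TTTTT
  F..T.
  .FTTT
  ...TT
  .FTTT
Step 3: 3 trees catch fire, 3 burn out
  TTTTT
  FTTTT
  ...T.
  ..FTT
  ...TT
  ..FTT
Step 4: 4 trees catch fire, 3 burn out
  FTTTT
  .FTTT
  ...T.
  ...FT
  ...TT
  ...FT
Step 5: 6 trees catch fire, 4 burn out
  .FTTT
  ..FTT
  ...F.
  ....F
  ...FT
  ....F
Step 6: 3 trees catch fire, 6 burn out
  ..FTT
  ...FT
  .....
  .....
  ....F
  .....

..FTT
...FT
.....
.....
....F
.....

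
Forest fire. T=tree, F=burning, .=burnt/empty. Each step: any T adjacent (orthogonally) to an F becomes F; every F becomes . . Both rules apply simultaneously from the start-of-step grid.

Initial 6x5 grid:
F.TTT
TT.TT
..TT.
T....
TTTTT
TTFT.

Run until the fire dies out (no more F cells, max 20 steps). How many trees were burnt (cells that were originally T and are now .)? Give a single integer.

Step 1: +4 fires, +2 burnt (F count now 4)
Step 2: +4 fires, +4 burnt (F count now 4)
Step 3: +2 fires, +4 burnt (F count now 2)
Step 4: +1 fires, +2 burnt (F count now 1)
Step 5: +0 fires, +1 burnt (F count now 0)
Fire out after step 5
Initially T: 18, now '.': 23
Total burnt (originally-T cells now '.'): 11

Answer: 11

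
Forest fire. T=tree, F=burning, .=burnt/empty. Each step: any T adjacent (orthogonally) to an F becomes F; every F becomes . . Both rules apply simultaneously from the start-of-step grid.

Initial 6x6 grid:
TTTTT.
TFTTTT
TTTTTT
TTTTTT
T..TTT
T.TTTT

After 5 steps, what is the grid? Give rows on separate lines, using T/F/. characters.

Step 1: 4 trees catch fire, 1 burn out
  TFTTT.
  F.FTTT
  TFTTTT
  TTTTTT
  T..TTT
  T.TTTT
Step 2: 6 trees catch fire, 4 burn out
  F.FTT.
  ...FTT
  F.FTTT
  TFTTTT
  T..TTT
  T.TTTT
Step 3: 5 trees catch fire, 6 burn out
  ...FT.
  ....FT
  ...FTT
  F.FTTT
  T..TTT
  T.TTTT
Step 4: 5 trees catch fire, 5 burn out
  ....F.
  .....F
  ....FT
  ...FTT
  F..TTT
  T.TTTT
Step 5: 4 trees catch fire, 5 burn out
  ......
  ......
  .....F
  ....FT
  ...FTT
  F.TTTT

......
......
.....F
....FT
...FTT
F.TTTT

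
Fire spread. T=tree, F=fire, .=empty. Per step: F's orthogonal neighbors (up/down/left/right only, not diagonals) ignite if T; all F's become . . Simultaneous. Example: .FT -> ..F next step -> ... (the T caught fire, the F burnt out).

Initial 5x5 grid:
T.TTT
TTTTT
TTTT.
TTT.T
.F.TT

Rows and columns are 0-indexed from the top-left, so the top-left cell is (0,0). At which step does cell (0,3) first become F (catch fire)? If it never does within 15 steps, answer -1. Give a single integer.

Step 1: cell (0,3)='T' (+1 fires, +1 burnt)
Step 2: cell (0,3)='T' (+3 fires, +1 burnt)
Step 3: cell (0,3)='T' (+3 fires, +3 burnt)
Step 4: cell (0,3)='T' (+3 fires, +3 burnt)
Step 5: cell (0,3)='T' (+3 fires, +3 burnt)
Step 6: cell (0,3)='F' (+2 fires, +3 burnt)
  -> target ignites at step 6
Step 7: cell (0,3)='.' (+1 fires, +2 burnt)
Step 8: cell (0,3)='.' (+0 fires, +1 burnt)
  fire out at step 8

6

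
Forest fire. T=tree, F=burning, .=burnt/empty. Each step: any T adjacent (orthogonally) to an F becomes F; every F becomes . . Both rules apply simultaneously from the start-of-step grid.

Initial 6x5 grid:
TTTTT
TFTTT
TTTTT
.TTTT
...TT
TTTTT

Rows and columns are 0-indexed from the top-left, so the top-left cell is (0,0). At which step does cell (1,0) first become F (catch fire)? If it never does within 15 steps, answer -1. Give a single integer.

Step 1: cell (1,0)='F' (+4 fires, +1 burnt)
  -> target ignites at step 1
Step 2: cell (1,0)='.' (+6 fires, +4 burnt)
Step 3: cell (1,0)='.' (+4 fires, +6 burnt)
Step 4: cell (1,0)='.' (+3 fires, +4 burnt)
Step 5: cell (1,0)='.' (+2 fires, +3 burnt)
Step 6: cell (1,0)='.' (+2 fires, +2 burnt)
Step 7: cell (1,0)='.' (+2 fires, +2 burnt)
Step 8: cell (1,0)='.' (+1 fires, +2 burnt)
Step 9: cell (1,0)='.' (+1 fires, +1 burnt)
Step 10: cell (1,0)='.' (+0 fires, +1 burnt)
  fire out at step 10

1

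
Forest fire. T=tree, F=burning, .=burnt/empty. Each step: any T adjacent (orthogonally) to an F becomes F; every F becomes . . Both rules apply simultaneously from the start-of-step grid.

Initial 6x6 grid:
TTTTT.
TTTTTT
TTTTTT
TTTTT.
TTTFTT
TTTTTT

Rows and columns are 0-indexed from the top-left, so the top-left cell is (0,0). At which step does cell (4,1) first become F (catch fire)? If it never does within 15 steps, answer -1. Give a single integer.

Step 1: cell (4,1)='T' (+4 fires, +1 burnt)
Step 2: cell (4,1)='F' (+7 fires, +4 burnt)
  -> target ignites at step 2
Step 3: cell (4,1)='.' (+7 fires, +7 burnt)
Step 4: cell (4,1)='.' (+7 fires, +7 burnt)
Step 5: cell (4,1)='.' (+5 fires, +7 burnt)
Step 6: cell (4,1)='.' (+2 fires, +5 burnt)
Step 7: cell (4,1)='.' (+1 fires, +2 burnt)
Step 8: cell (4,1)='.' (+0 fires, +1 burnt)
  fire out at step 8

2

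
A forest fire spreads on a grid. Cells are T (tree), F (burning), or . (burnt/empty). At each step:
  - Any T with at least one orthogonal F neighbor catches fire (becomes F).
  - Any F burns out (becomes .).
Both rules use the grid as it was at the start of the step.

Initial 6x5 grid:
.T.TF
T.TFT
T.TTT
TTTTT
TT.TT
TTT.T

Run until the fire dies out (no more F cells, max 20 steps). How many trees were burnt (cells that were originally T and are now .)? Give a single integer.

Answer: 21

Derivation:
Step 1: +4 fires, +2 burnt (F count now 4)
Step 2: +3 fires, +4 burnt (F count now 3)
Step 3: +3 fires, +3 burnt (F count now 3)
Step 4: +2 fires, +3 burnt (F count now 2)
Step 5: +3 fires, +2 burnt (F count now 3)
Step 6: +3 fires, +3 burnt (F count now 3)
Step 7: +3 fires, +3 burnt (F count now 3)
Step 8: +0 fires, +3 burnt (F count now 0)
Fire out after step 8
Initially T: 22, now '.': 29
Total burnt (originally-T cells now '.'): 21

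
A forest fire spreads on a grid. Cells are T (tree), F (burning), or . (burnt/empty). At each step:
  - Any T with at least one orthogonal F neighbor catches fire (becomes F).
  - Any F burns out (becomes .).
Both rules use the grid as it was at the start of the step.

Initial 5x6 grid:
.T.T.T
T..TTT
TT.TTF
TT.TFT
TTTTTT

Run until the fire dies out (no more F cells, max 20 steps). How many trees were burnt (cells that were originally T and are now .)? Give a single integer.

Step 1: +5 fires, +2 burnt (F count now 5)
Step 2: +5 fires, +5 burnt (F count now 5)
Step 3: +2 fires, +5 burnt (F count now 2)
Step 4: +2 fires, +2 burnt (F count now 2)
Step 5: +2 fires, +2 burnt (F count now 2)
Step 6: +2 fires, +2 burnt (F count now 2)
Step 7: +1 fires, +2 burnt (F count now 1)
Step 8: +1 fires, +1 burnt (F count now 1)
Step 9: +0 fires, +1 burnt (F count now 0)
Fire out after step 9
Initially T: 21, now '.': 29
Total burnt (originally-T cells now '.'): 20

Answer: 20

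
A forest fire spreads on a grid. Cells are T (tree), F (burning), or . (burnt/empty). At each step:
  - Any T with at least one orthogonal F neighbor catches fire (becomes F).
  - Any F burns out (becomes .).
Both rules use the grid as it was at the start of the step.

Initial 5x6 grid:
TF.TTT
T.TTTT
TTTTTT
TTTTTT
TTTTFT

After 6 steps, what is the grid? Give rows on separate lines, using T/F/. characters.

Step 1: 4 trees catch fire, 2 burn out
  F..TTT
  T.TTTT
  TTTTTT
  TTTTFT
  TTTF.F
Step 2: 5 trees catch fire, 4 burn out
  ...TTT
  F.TTTT
  TTTTFT
  TTTF.F
  TTF...
Step 3: 6 trees catch fire, 5 burn out
  ...TTT
  ..TTFT
  FTTF.F
  TTF...
  TF....
Step 4: 8 trees catch fire, 6 burn out
  ...TFT
  ..TF.F
  .FF...
  FF....
  F.....
Step 5: 3 trees catch fire, 8 burn out
  ...F.F
  ..F...
  ......
  ......
  ......
Step 6: 0 trees catch fire, 3 burn out
  ......
  ......
  ......
  ......
  ......

......
......
......
......
......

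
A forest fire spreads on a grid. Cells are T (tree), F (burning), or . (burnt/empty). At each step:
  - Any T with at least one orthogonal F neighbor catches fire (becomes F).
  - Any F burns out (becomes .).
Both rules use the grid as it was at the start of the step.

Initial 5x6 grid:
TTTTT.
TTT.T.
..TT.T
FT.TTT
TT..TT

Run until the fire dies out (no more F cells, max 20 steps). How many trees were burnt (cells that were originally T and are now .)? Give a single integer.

Step 1: +2 fires, +1 burnt (F count now 2)
Step 2: +1 fires, +2 burnt (F count now 1)
Step 3: +0 fires, +1 burnt (F count now 0)
Fire out after step 3
Initially T: 20, now '.': 13
Total burnt (originally-T cells now '.'): 3

Answer: 3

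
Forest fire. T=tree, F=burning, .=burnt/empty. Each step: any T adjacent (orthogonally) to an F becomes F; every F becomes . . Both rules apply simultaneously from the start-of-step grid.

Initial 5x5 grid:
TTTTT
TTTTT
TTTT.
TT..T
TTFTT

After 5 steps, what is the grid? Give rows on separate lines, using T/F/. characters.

Step 1: 2 trees catch fire, 1 burn out
  TTTTT
  TTTTT
  TTTT.
  TT..T
  TF.FT
Step 2: 3 trees catch fire, 2 burn out
  TTTTT
  TTTTT
  TTTT.
  TF..T
  F...F
Step 3: 3 trees catch fire, 3 burn out
  TTTTT
  TTTTT
  TFTT.
  F...F
  .....
Step 4: 3 trees catch fire, 3 burn out
  TTTTT
  TFTTT
  F.FT.
  .....
  .....
Step 5: 4 trees catch fire, 3 burn out
  TFTTT
  F.FTT
  ...F.
  .....
  .....

TFTTT
F.FTT
...F.
.....
.....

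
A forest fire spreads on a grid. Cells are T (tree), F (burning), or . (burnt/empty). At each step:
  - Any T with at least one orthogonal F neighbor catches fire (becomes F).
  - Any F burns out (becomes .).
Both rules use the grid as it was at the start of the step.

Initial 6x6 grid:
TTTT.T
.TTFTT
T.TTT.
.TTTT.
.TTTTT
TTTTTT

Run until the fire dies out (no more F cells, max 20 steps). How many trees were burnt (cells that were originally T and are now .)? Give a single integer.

Answer: 27

Derivation:
Step 1: +4 fires, +1 burnt (F count now 4)
Step 2: +6 fires, +4 burnt (F count now 6)
Step 3: +5 fires, +6 burnt (F count now 5)
Step 4: +5 fires, +5 burnt (F count now 5)
Step 5: +4 fires, +5 burnt (F count now 4)
Step 6: +2 fires, +4 burnt (F count now 2)
Step 7: +1 fires, +2 burnt (F count now 1)
Step 8: +0 fires, +1 burnt (F count now 0)
Fire out after step 8
Initially T: 28, now '.': 35
Total burnt (originally-T cells now '.'): 27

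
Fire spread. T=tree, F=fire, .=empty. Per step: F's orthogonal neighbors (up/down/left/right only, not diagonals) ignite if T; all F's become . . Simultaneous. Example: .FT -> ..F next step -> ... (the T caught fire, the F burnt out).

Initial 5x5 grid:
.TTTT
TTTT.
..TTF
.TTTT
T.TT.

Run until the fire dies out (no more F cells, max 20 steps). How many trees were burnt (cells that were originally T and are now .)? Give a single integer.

Answer: 16

Derivation:
Step 1: +2 fires, +1 burnt (F count now 2)
Step 2: +3 fires, +2 burnt (F count now 3)
Step 3: +4 fires, +3 burnt (F count now 4)
Step 4: +5 fires, +4 burnt (F count now 5)
Step 5: +2 fires, +5 burnt (F count now 2)
Step 6: +0 fires, +2 burnt (F count now 0)
Fire out after step 6
Initially T: 17, now '.': 24
Total burnt (originally-T cells now '.'): 16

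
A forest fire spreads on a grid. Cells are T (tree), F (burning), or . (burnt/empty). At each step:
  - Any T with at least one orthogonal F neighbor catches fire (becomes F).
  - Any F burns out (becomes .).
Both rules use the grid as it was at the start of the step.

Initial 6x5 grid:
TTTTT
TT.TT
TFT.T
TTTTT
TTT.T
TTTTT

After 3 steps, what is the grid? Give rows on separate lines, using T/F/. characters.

Step 1: 4 trees catch fire, 1 burn out
  TTTTT
  TF.TT
  F.F.T
  TFTTT
  TTT.T
  TTTTT
Step 2: 5 trees catch fire, 4 burn out
  TFTTT
  F..TT
  ....T
  F.FTT
  TFT.T
  TTTTT
Step 3: 6 trees catch fire, 5 burn out
  F.FTT
  ...TT
  ....T
  ...FT
  F.F.T
  TFTTT

F.FTT
...TT
....T
...FT
F.F.T
TFTTT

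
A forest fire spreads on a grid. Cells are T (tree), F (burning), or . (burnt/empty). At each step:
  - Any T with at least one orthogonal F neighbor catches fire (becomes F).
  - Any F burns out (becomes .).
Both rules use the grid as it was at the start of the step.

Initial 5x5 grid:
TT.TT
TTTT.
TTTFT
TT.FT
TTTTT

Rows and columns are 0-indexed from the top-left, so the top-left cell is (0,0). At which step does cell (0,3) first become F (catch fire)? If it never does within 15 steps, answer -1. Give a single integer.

Step 1: cell (0,3)='T' (+5 fires, +2 burnt)
Step 2: cell (0,3)='F' (+5 fires, +5 burnt)
  -> target ignites at step 2
Step 3: cell (0,3)='.' (+5 fires, +5 burnt)
Step 4: cell (0,3)='.' (+4 fires, +5 burnt)
Step 5: cell (0,3)='.' (+1 fires, +4 burnt)
Step 6: cell (0,3)='.' (+0 fires, +1 burnt)
  fire out at step 6

2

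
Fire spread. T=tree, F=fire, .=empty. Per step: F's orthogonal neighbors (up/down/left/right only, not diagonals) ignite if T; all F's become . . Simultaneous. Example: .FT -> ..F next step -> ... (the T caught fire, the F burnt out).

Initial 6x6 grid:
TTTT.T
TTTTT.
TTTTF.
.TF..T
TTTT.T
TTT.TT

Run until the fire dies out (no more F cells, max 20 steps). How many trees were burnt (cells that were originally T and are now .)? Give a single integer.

Step 1: +5 fires, +2 burnt (F count now 5)
Step 2: +6 fires, +5 burnt (F count now 6)
Step 3: +6 fires, +6 burnt (F count now 6)
Step 4: +3 fires, +6 burnt (F count now 3)
Step 5: +1 fires, +3 burnt (F count now 1)
Step 6: +0 fires, +1 burnt (F count now 0)
Fire out after step 6
Initially T: 26, now '.': 31
Total burnt (originally-T cells now '.'): 21

Answer: 21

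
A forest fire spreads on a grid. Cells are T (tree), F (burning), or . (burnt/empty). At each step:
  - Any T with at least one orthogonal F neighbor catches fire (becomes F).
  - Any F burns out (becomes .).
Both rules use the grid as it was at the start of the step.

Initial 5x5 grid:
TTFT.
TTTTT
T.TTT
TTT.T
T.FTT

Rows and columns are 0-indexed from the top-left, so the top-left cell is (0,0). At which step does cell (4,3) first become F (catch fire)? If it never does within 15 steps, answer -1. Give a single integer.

Step 1: cell (4,3)='F' (+5 fires, +2 burnt)
  -> target ignites at step 1
Step 2: cell (4,3)='.' (+6 fires, +5 burnt)
Step 3: cell (4,3)='.' (+5 fires, +6 burnt)
Step 4: cell (4,3)='.' (+3 fires, +5 burnt)
Step 5: cell (4,3)='.' (+0 fires, +3 burnt)
  fire out at step 5

1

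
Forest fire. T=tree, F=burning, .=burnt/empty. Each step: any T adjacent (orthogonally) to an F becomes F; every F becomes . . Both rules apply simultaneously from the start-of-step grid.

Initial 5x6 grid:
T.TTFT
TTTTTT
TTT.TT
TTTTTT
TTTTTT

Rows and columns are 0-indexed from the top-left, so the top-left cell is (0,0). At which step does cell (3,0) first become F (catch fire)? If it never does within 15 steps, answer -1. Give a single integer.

Step 1: cell (3,0)='T' (+3 fires, +1 burnt)
Step 2: cell (3,0)='T' (+4 fires, +3 burnt)
Step 3: cell (3,0)='T' (+3 fires, +4 burnt)
Step 4: cell (3,0)='T' (+5 fires, +3 burnt)
Step 5: cell (3,0)='T' (+5 fires, +5 burnt)
Step 6: cell (3,0)='T' (+4 fires, +5 burnt)
Step 7: cell (3,0)='F' (+2 fires, +4 burnt)
  -> target ignites at step 7
Step 8: cell (3,0)='.' (+1 fires, +2 burnt)
Step 9: cell (3,0)='.' (+0 fires, +1 burnt)
  fire out at step 9

7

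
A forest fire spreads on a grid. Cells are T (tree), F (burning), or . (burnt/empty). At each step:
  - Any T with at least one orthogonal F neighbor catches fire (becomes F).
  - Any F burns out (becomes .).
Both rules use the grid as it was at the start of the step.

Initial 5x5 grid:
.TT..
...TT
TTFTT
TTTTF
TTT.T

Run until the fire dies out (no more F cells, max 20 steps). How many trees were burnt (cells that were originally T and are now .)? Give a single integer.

Step 1: +6 fires, +2 burnt (F count now 6)
Step 2: +5 fires, +6 burnt (F count now 5)
Step 3: +2 fires, +5 burnt (F count now 2)
Step 4: +1 fires, +2 burnt (F count now 1)
Step 5: +0 fires, +1 burnt (F count now 0)
Fire out after step 5
Initially T: 16, now '.': 23
Total burnt (originally-T cells now '.'): 14

Answer: 14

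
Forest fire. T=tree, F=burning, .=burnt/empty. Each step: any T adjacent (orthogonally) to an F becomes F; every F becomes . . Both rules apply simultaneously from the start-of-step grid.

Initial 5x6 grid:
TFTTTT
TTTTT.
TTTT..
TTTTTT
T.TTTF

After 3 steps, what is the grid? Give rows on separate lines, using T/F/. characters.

Step 1: 5 trees catch fire, 2 burn out
  F.FTTT
  TFTTT.
  TTTT..
  TTTTTF
  T.TTF.
Step 2: 6 trees catch fire, 5 burn out
  ...FTT
  F.FTT.
  TFTT..
  TTTTF.
  T.TF..
Step 3: 7 trees catch fire, 6 burn out
  ....FT
  ...FT.
  F.FT..
  TFTF..
  T.F...

....FT
...FT.
F.FT..
TFTF..
T.F...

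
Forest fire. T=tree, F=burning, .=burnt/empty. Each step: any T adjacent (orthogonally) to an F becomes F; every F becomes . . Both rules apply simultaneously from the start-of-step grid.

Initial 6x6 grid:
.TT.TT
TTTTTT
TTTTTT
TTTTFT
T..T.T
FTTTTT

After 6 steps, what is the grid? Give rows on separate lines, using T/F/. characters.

Step 1: 5 trees catch fire, 2 burn out
  .TT.TT
  TTTTTT
  TTTTFT
  TTTF.F
  F..T.T
  .FTTTT
Step 2: 8 trees catch fire, 5 burn out
  .TT.TT
  TTTTFT
  TTTF.F
  FTF...
  ...F.F
  ..FTTT
Step 3: 8 trees catch fire, 8 burn out
  .TT.FT
  TTTF.F
  FTF...
  .F....
  ......
  ...FTF
Step 4: 5 trees catch fire, 8 burn out
  .TT..F
  FTF...
  .F....
  ......
  ......
  ....F.
Step 5: 2 trees catch fire, 5 burn out
  .TF...
  .F....
  ......
  ......
  ......
  ......
Step 6: 1 trees catch fire, 2 burn out
  .F....
  ......
  ......
  ......
  ......
  ......

.F....
......
......
......
......
......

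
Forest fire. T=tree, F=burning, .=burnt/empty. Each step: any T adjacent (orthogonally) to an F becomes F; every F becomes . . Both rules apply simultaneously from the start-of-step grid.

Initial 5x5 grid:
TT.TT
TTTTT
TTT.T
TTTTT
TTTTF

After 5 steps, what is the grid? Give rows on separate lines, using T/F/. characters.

Step 1: 2 trees catch fire, 1 burn out
  TT.TT
  TTTTT
  TTT.T
  TTTTF
  TTTF.
Step 2: 3 trees catch fire, 2 burn out
  TT.TT
  TTTTT
  TTT.F
  TTTF.
  TTF..
Step 3: 3 trees catch fire, 3 burn out
  TT.TT
  TTTTF
  TTT..
  TTF..
  TF...
Step 4: 5 trees catch fire, 3 burn out
  TT.TF
  TTTF.
  TTF..
  TF...
  F....
Step 5: 4 trees catch fire, 5 burn out
  TT.F.
  TTF..
  TF...
  F....
  .....

TT.F.
TTF..
TF...
F....
.....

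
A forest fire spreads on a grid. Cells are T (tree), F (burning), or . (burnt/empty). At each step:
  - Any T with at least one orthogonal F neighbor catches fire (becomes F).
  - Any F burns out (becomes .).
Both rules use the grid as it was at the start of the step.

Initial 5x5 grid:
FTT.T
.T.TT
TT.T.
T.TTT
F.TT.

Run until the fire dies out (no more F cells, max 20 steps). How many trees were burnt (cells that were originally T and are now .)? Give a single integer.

Answer: 6

Derivation:
Step 1: +2 fires, +2 burnt (F count now 2)
Step 2: +3 fires, +2 burnt (F count now 3)
Step 3: +1 fires, +3 burnt (F count now 1)
Step 4: +0 fires, +1 burnt (F count now 0)
Fire out after step 4
Initially T: 15, now '.': 16
Total burnt (originally-T cells now '.'): 6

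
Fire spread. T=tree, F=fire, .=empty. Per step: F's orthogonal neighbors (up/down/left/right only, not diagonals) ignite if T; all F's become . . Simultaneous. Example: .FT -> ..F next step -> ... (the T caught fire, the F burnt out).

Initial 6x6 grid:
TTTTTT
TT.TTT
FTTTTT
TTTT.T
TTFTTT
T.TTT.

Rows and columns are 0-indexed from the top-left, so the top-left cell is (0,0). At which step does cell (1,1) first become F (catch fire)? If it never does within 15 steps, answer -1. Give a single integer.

Step 1: cell (1,1)='T' (+7 fires, +2 burnt)
Step 2: cell (1,1)='F' (+8 fires, +7 burnt)
  -> target ignites at step 2
Step 3: cell (1,1)='.' (+5 fires, +8 burnt)
Step 4: cell (1,1)='.' (+4 fires, +5 burnt)
Step 5: cell (1,1)='.' (+3 fires, +4 burnt)
Step 6: cell (1,1)='.' (+2 fires, +3 burnt)
Step 7: cell (1,1)='.' (+1 fires, +2 burnt)
Step 8: cell (1,1)='.' (+0 fires, +1 burnt)
  fire out at step 8

2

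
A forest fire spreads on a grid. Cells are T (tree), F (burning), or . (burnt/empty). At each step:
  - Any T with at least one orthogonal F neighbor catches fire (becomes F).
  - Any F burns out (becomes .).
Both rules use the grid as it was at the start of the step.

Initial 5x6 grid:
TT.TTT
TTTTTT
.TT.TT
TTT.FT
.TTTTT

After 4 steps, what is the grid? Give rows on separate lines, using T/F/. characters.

Step 1: 3 trees catch fire, 1 burn out
  TT.TTT
  TTTTTT
  .TT.FT
  TTT..F
  .TTTFT
Step 2: 4 trees catch fire, 3 burn out
  TT.TTT
  TTTTFT
  .TT..F
  TTT...
  .TTF.F
Step 3: 4 trees catch fire, 4 burn out
  TT.TFT
  TTTF.F
  .TT...
  TTT...
  .TF...
Step 4: 5 trees catch fire, 4 burn out
  TT.F.F
  TTF...
  .TT...
  TTF...
  .F....

TT.F.F
TTF...
.TT...
TTF...
.F....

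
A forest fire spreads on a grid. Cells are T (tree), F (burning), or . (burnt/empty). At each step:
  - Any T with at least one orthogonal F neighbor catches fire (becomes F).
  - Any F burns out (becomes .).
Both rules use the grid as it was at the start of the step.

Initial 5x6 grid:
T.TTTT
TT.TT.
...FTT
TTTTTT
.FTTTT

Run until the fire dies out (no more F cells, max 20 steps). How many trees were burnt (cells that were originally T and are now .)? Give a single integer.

Answer: 18

Derivation:
Step 1: +5 fires, +2 burnt (F count now 5)
Step 2: +7 fires, +5 burnt (F count now 7)
Step 3: +4 fires, +7 burnt (F count now 4)
Step 4: +2 fires, +4 burnt (F count now 2)
Step 5: +0 fires, +2 burnt (F count now 0)
Fire out after step 5
Initially T: 21, now '.': 27
Total burnt (originally-T cells now '.'): 18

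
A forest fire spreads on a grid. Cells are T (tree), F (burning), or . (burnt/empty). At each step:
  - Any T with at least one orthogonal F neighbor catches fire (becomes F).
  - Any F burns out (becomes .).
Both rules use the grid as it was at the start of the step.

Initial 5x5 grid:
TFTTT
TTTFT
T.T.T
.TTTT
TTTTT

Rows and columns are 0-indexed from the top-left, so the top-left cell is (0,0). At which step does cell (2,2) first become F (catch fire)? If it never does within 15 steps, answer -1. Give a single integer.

Step 1: cell (2,2)='T' (+6 fires, +2 burnt)
Step 2: cell (2,2)='F' (+4 fires, +6 burnt)
  -> target ignites at step 2
Step 3: cell (2,2)='.' (+3 fires, +4 burnt)
Step 4: cell (2,2)='.' (+4 fires, +3 burnt)
Step 5: cell (2,2)='.' (+2 fires, +4 burnt)
Step 6: cell (2,2)='.' (+1 fires, +2 burnt)
Step 7: cell (2,2)='.' (+0 fires, +1 burnt)
  fire out at step 7

2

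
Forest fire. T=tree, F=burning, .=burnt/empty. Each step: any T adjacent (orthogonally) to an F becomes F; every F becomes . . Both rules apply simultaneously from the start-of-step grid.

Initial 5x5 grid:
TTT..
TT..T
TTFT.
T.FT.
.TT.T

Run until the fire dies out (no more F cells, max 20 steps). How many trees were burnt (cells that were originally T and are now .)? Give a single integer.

Step 1: +4 fires, +2 burnt (F count now 4)
Step 2: +3 fires, +4 burnt (F count now 3)
Step 3: +3 fires, +3 burnt (F count now 3)
Step 4: +2 fires, +3 burnt (F count now 2)
Step 5: +0 fires, +2 burnt (F count now 0)
Fire out after step 5
Initially T: 14, now '.': 23
Total burnt (originally-T cells now '.'): 12

Answer: 12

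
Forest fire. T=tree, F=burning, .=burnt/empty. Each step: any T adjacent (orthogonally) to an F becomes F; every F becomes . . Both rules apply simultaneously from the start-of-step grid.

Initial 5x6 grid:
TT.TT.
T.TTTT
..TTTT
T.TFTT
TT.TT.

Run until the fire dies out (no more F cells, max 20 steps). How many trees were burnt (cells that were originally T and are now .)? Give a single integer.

Step 1: +4 fires, +1 burnt (F count now 4)
Step 2: +5 fires, +4 burnt (F count now 5)
Step 3: +4 fires, +5 burnt (F count now 4)
Step 4: +2 fires, +4 burnt (F count now 2)
Step 5: +0 fires, +2 burnt (F count now 0)
Fire out after step 5
Initially T: 21, now '.': 24
Total burnt (originally-T cells now '.'): 15

Answer: 15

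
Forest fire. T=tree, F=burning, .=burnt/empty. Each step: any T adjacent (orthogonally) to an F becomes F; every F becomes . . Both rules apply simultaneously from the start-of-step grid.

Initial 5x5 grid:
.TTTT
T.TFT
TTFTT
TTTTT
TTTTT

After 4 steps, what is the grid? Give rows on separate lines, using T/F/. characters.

Step 1: 6 trees catch fire, 2 burn out
  .TTFT
  T.F.F
  TF.FT
  TTFTT
  TTTTT
Step 2: 7 trees catch fire, 6 burn out
  .TF.F
  T....
  F...F
  TF.FT
  TTFTT
Step 3: 6 trees catch fire, 7 burn out
  .F...
  F....
  .....
  F...F
  TF.FT
Step 4: 2 trees catch fire, 6 burn out
  .....
  .....
  .....
  .....
  F...F

.....
.....
.....
.....
F...F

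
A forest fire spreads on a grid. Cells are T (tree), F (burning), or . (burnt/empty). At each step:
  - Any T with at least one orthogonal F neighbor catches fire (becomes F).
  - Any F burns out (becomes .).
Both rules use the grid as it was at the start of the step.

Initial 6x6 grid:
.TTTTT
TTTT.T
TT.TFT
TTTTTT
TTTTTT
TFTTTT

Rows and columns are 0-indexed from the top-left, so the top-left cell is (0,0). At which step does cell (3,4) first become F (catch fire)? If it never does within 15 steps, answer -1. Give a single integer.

Step 1: cell (3,4)='F' (+6 fires, +2 burnt)
  -> target ignites at step 1
Step 2: cell (3,4)='.' (+9 fires, +6 burnt)
Step 3: cell (3,4)='.' (+9 fires, +9 burnt)
Step 4: cell (3,4)='.' (+5 fires, +9 burnt)
Step 5: cell (3,4)='.' (+2 fires, +5 burnt)
Step 6: cell (3,4)='.' (+0 fires, +2 burnt)
  fire out at step 6

1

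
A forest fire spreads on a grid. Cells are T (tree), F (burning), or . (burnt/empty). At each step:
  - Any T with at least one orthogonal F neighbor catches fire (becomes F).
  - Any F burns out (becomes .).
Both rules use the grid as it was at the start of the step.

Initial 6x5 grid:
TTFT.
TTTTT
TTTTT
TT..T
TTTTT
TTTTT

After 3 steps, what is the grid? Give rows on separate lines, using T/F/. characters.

Step 1: 3 trees catch fire, 1 burn out
  TF.F.
  TTFTT
  TTTTT
  TT..T
  TTTTT
  TTTTT
Step 2: 4 trees catch fire, 3 burn out
  F....
  TF.FT
  TTFTT
  TT..T
  TTTTT
  TTTTT
Step 3: 4 trees catch fire, 4 burn out
  .....
  F...F
  TF.FT
  TT..T
  TTTTT
  TTTTT

.....
F...F
TF.FT
TT..T
TTTTT
TTTTT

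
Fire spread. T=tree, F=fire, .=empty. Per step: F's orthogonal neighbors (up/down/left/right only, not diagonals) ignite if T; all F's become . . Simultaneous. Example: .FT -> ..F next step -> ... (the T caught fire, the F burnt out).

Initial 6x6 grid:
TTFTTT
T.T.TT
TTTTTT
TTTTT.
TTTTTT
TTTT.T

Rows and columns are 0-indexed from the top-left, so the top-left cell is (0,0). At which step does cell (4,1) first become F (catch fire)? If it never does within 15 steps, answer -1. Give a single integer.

Step 1: cell (4,1)='T' (+3 fires, +1 burnt)
Step 2: cell (4,1)='T' (+3 fires, +3 burnt)
Step 3: cell (4,1)='T' (+6 fires, +3 burnt)
Step 4: cell (4,1)='T' (+6 fires, +6 burnt)
Step 5: cell (4,1)='F' (+6 fires, +6 burnt)
  -> target ignites at step 5
Step 6: cell (4,1)='.' (+4 fires, +6 burnt)
Step 7: cell (4,1)='.' (+2 fires, +4 burnt)
Step 8: cell (4,1)='.' (+1 fires, +2 burnt)
Step 9: cell (4,1)='.' (+0 fires, +1 burnt)
  fire out at step 9

5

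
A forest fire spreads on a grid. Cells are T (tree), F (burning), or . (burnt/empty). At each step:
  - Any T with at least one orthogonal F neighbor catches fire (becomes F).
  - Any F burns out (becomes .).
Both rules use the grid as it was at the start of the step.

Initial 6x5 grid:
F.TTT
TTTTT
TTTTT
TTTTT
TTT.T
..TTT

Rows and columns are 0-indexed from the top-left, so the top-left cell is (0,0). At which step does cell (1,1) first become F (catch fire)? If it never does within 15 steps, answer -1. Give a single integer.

Step 1: cell (1,1)='T' (+1 fires, +1 burnt)
Step 2: cell (1,1)='F' (+2 fires, +1 burnt)
  -> target ignites at step 2
Step 3: cell (1,1)='.' (+3 fires, +2 burnt)
Step 4: cell (1,1)='.' (+5 fires, +3 burnt)
Step 5: cell (1,1)='.' (+5 fires, +5 burnt)
Step 6: cell (1,1)='.' (+4 fires, +5 burnt)
Step 7: cell (1,1)='.' (+2 fires, +4 burnt)
Step 8: cell (1,1)='.' (+2 fires, +2 burnt)
Step 9: cell (1,1)='.' (+1 fires, +2 burnt)
Step 10: cell (1,1)='.' (+0 fires, +1 burnt)
  fire out at step 10

2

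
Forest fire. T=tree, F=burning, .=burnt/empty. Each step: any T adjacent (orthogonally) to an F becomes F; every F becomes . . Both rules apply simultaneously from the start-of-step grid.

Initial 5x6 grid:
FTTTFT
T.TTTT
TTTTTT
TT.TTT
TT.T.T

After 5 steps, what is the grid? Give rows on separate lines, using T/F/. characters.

Step 1: 5 trees catch fire, 2 burn out
  .FTF.F
  F.TTFT
  TTTTTT
  TT.TTT
  TT.T.T
Step 2: 5 trees catch fire, 5 burn out
  ..F...
  ..TF.F
  FTTTFT
  TT.TTT
  TT.T.T
Step 3: 6 trees catch fire, 5 burn out
  ......
  ..F...
  .FTF.F
  FT.TFT
  TT.T.T
Step 4: 5 trees catch fire, 6 burn out
  ......
  ......
  ..F...
  .F.F.F
  FT.T.T
Step 5: 3 trees catch fire, 5 burn out
  ......
  ......
  ......
  ......
  .F.F.F

......
......
......
......
.F.F.F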